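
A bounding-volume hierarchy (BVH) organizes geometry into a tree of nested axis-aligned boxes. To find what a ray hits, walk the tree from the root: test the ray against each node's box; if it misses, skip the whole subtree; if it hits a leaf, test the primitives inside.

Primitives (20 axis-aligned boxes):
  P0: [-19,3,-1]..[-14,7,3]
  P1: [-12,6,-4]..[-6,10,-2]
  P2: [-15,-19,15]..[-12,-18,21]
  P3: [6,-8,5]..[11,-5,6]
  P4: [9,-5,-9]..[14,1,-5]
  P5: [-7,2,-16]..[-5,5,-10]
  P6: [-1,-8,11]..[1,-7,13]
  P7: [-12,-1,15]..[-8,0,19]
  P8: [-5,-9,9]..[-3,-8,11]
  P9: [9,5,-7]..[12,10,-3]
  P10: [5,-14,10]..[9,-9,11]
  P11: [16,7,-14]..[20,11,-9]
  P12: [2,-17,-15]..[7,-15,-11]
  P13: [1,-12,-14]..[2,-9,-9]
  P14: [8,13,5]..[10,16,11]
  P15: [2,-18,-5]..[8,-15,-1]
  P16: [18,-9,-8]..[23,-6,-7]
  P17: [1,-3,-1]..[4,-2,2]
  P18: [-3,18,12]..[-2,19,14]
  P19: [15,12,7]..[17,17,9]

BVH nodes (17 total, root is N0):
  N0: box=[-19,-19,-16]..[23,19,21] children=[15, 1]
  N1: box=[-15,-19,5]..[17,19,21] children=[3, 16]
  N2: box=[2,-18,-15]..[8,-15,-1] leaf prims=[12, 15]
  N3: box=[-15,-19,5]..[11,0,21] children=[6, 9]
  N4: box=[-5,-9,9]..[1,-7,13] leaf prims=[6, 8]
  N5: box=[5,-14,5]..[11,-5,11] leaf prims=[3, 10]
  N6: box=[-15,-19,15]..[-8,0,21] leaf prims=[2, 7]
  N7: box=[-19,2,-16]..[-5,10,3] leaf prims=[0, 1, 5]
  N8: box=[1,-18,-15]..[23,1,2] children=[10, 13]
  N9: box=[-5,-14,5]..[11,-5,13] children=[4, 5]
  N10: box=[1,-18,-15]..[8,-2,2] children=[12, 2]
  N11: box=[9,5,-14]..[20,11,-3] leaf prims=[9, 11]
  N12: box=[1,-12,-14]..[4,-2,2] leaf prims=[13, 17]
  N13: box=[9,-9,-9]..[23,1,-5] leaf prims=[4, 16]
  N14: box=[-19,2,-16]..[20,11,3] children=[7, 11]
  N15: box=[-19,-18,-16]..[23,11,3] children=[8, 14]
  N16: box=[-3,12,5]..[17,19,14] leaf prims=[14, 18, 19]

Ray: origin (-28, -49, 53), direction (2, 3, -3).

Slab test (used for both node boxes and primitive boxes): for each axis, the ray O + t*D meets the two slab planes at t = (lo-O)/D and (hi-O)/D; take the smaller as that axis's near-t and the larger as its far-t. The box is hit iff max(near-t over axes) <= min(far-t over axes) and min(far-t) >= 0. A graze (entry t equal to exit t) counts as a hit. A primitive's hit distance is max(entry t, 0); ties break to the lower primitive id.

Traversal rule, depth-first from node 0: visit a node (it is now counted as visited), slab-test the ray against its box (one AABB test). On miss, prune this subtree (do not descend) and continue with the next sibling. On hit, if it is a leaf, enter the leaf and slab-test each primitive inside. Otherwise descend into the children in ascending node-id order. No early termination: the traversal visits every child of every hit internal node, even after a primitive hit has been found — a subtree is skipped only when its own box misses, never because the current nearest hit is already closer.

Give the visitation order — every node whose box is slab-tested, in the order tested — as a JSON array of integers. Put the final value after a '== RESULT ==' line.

Walk:
N0 x:[9/2,51/2] y:[10,68/3] z:[32/3,23] -> hit [32/3,68/3], descend [1, 15]
  N1 x:[13/2,45/2] y:[10,68/3] z:[32/3,16] -> hit [32/3,16], descend [3, 16]
    N3 x:[13/2,39/2] y:[10,49/3] z:[32/3,16] -> hit [32/3,16], descend [6, 9]
      N6 x:[13/2,10] y:[10,49/3] z:[32/3,38/3] -> miss, prune
      N9 x:[23/2,39/2] y:[35/3,44/3] z:[40/3,16] -> hit [40/3,44/3], descend [4, 5]
        N4 x:[23/2,29/2] y:[40/3,14] z:[40/3,44/3] -> hit [40/3,14] leaf, test {P6@t=41/3, P8(miss)}
        N5 x:[33/2,39/2] y:[35/3,44/3] z:[14,16] -> miss, prune
    N16 x:[25/2,45/2] y:[61/3,68/3] z:[13,16] -> miss, prune
  N15 x:[9/2,51/2] y:[31/3,20] z:[50/3,23] -> hit [50/3,20], descend [8, 14]
    N8 x:[29/2,51/2] y:[31/3,50/3] z:[17,68/3] -> miss, prune
    N14 x:[9/2,24] y:[17,20] z:[50/3,23] -> hit [17,20], descend [7, 11]
      N7 x:[9/2,23/2] y:[17,59/3] z:[50/3,23] -> miss, prune
      N11 x:[37/2,24] y:[18,20] z:[56/3,67/3] -> hit [56/3,20] leaf, test {P9@t=56/3, P11(miss)}

13 AABB tests over nodes [0, 1, 3, 6, 9, 4, 5, 16, 15, 8, 14, 7, 11]; 2 leaves entered; closest P6.

== RESULT ==
[0, 1, 3, 6, 9, 4, 5, 16, 15, 8, 14, 7, 11]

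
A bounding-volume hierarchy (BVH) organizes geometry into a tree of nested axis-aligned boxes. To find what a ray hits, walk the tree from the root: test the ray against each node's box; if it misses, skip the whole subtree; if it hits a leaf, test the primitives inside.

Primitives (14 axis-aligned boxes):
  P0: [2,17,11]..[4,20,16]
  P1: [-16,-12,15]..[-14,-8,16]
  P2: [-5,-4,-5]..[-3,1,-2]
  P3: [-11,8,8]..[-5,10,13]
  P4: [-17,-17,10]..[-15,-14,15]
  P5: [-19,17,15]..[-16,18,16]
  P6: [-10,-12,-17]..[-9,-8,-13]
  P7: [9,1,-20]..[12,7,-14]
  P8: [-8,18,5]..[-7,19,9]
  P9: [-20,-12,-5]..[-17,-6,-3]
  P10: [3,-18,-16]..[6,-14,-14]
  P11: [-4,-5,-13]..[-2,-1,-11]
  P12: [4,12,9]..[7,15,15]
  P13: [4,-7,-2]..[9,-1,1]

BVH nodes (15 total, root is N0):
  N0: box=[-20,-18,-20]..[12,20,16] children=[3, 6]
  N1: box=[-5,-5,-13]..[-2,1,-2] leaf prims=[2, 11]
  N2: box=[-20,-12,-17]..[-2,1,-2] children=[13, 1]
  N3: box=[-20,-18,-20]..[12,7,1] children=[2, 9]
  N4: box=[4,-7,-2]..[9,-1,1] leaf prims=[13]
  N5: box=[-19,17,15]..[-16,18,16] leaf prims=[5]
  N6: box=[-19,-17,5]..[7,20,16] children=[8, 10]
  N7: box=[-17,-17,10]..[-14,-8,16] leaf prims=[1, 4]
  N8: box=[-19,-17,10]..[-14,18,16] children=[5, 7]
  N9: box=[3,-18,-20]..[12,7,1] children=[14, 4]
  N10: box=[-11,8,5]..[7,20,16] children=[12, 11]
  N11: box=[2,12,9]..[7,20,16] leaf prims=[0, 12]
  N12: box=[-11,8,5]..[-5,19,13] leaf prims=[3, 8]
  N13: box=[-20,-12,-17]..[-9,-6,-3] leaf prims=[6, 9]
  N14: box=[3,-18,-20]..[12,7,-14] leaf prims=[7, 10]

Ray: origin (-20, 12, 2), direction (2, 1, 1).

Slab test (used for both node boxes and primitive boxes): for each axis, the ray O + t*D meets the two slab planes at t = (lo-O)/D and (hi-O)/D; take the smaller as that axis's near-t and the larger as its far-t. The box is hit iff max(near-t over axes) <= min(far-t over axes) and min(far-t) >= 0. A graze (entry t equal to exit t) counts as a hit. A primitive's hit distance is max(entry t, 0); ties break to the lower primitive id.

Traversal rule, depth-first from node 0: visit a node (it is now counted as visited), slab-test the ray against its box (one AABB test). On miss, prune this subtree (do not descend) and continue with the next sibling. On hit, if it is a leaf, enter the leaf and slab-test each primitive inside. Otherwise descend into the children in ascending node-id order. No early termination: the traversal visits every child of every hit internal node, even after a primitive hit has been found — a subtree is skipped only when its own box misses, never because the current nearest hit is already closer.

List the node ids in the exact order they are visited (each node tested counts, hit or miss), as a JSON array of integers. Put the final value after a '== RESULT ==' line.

Walk:
N0 x:[0,16] y:[-30,8] z:[-22,14] -> hit [0,8], descend [3, 6]
  N3 x:[0,16] y:[-30,-5] z:[-22,-1] -> miss, prune
  N6 x:[1/2,27/2] y:[-29,8] z:[3,14] -> hit [3,8], descend [8, 10]
    N8 x:[1/2,3] y:[-29,6] z:[8,14] -> miss, prune
    N10 x:[9/2,27/2] y:[-4,8] z:[3,14] -> hit [9/2,8], descend [11, 12]
      N11 x:[11,27/2] y:[0,8] z:[7,14] -> miss, prune
      N12 x:[9/2,15/2] y:[-4,7] z:[3,11] -> hit [9/2,7] leaf, test {P3(miss), P8@t=6}

order=[0, 3, 6, 8, 10, 11, 12]  |boxes|=7  |leaves|=1  hit=P8

== RESULT ==
[0, 3, 6, 8, 10, 11, 12]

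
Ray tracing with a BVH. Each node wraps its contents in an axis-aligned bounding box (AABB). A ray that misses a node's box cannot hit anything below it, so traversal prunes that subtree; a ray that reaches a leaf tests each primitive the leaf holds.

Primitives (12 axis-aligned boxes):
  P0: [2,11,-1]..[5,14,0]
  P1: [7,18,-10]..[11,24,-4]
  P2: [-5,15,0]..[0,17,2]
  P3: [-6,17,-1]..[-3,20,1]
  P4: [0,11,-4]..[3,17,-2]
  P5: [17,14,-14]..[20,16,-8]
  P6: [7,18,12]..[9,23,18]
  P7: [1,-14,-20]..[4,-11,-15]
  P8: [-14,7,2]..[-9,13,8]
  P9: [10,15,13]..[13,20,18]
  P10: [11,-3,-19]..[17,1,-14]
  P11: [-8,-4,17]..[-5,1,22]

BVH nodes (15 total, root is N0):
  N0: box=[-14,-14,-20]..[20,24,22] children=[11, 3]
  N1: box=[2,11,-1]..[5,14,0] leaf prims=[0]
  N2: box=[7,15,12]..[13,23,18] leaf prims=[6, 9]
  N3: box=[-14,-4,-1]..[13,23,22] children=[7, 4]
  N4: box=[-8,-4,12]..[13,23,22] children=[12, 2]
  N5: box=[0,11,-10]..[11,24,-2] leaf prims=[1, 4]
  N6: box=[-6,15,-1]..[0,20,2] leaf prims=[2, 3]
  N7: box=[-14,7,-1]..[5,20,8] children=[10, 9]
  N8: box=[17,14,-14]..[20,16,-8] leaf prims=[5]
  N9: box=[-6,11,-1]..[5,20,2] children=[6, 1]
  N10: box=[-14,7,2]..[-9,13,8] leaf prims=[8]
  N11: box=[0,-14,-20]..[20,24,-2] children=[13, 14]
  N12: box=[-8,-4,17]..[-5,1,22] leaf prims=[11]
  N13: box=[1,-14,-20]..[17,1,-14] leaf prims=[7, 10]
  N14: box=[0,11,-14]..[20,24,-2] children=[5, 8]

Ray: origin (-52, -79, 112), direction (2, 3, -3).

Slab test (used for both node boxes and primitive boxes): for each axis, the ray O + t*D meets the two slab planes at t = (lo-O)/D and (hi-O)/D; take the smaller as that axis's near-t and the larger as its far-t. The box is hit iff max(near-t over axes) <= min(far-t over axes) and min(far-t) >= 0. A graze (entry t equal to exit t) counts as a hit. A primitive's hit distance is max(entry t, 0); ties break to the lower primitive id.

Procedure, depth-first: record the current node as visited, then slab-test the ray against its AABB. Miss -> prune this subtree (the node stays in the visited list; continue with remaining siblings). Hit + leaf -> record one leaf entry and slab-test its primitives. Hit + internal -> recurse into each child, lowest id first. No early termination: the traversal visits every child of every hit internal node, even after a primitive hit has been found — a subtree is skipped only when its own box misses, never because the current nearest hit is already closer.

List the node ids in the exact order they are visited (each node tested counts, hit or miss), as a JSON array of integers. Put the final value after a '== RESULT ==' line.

Walk:
N0 x:[19,36] y:[65/3,103/3] z:[30,44] -> hit [30,103/3], descend [3, 11]
  N3 x:[19,65/2] y:[25,34] z:[30,113/3] -> hit [30,65/2], descend [4, 7]
    N4 x:[22,65/2] y:[25,34] z:[30,100/3] -> hit [30,65/2], descend [2, 12]
      N2 x:[59/2,65/2] y:[94/3,34] z:[94/3,100/3] -> hit [94/3,65/2] leaf, test {P6(miss), P9@t=94/3}
      N12 x:[22,47/2] y:[25,80/3] z:[30,95/3] -> miss, prune
    N7 x:[19,57/2] y:[86/3,33] z:[104/3,113/3] -> miss, prune
  N11 x:[26,36] y:[65/3,103/3] z:[38,44] -> miss, prune

Visited [0, 3, 4, 2, 12, 7, 11]. Tests: 7 box, 1 leaf. Nearest: P9.

== RESULT ==
[0, 3, 4, 2, 12, 7, 11]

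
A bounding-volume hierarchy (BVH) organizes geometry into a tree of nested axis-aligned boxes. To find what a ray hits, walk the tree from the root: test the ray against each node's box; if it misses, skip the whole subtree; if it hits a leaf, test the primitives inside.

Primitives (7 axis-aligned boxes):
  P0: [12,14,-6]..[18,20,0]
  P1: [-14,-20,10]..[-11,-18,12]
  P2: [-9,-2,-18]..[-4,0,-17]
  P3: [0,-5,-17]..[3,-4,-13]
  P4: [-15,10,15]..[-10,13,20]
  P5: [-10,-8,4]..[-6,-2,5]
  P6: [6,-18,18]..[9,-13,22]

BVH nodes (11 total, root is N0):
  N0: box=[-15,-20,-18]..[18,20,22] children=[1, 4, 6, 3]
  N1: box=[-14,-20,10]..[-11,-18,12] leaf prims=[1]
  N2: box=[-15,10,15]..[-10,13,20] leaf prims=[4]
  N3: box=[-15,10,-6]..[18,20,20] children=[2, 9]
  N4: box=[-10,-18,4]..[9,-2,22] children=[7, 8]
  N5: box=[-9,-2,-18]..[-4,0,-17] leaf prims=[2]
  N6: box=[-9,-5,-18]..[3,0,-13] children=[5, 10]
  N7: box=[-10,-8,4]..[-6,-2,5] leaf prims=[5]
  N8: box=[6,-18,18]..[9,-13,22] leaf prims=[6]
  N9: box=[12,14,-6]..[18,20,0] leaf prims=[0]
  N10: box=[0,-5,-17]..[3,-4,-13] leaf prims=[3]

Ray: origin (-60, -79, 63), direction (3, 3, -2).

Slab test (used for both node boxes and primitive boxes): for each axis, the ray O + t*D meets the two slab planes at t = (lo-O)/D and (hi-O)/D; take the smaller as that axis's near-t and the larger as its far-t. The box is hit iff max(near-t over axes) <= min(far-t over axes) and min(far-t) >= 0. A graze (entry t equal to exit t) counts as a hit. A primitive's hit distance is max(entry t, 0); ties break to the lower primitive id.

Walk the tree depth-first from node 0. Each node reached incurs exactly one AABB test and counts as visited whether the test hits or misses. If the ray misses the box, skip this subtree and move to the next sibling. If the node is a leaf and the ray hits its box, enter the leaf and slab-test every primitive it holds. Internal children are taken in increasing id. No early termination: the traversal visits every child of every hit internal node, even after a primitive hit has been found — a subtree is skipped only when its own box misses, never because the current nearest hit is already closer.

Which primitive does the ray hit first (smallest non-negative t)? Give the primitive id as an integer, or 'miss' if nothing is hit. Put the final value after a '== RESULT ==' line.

Walk:
N0 x:[15,26] y:[59/3,33] z:[41/2,81/2] -> hit [41/2,26], descend [1, 3, 4, 6]
  N1 x:[46/3,49/3] y:[59/3,61/3] z:[51/2,53/2] -> miss, prune
  N3 x:[15,26] y:[89/3,33] z:[43/2,69/2] -> miss, prune
  N4 x:[50/3,23] y:[61/3,77/3] z:[41/2,59/2] -> hit [41/2,23], descend [7, 8]
    N7 x:[50/3,18] y:[71/3,77/3] z:[29,59/2] -> miss, prune
    N8 x:[22,23] y:[61/3,22] z:[41/2,45/2] -> hit [22,22] leaf, test {P6@t=22}
  N6 x:[17,21] y:[74/3,79/3] z:[38,81/2] -> miss, prune

7 AABB tests over nodes [0, 1, 3, 4, 7, 8, 6]; 1 leaf entered; closest P6.

== RESULT ==
6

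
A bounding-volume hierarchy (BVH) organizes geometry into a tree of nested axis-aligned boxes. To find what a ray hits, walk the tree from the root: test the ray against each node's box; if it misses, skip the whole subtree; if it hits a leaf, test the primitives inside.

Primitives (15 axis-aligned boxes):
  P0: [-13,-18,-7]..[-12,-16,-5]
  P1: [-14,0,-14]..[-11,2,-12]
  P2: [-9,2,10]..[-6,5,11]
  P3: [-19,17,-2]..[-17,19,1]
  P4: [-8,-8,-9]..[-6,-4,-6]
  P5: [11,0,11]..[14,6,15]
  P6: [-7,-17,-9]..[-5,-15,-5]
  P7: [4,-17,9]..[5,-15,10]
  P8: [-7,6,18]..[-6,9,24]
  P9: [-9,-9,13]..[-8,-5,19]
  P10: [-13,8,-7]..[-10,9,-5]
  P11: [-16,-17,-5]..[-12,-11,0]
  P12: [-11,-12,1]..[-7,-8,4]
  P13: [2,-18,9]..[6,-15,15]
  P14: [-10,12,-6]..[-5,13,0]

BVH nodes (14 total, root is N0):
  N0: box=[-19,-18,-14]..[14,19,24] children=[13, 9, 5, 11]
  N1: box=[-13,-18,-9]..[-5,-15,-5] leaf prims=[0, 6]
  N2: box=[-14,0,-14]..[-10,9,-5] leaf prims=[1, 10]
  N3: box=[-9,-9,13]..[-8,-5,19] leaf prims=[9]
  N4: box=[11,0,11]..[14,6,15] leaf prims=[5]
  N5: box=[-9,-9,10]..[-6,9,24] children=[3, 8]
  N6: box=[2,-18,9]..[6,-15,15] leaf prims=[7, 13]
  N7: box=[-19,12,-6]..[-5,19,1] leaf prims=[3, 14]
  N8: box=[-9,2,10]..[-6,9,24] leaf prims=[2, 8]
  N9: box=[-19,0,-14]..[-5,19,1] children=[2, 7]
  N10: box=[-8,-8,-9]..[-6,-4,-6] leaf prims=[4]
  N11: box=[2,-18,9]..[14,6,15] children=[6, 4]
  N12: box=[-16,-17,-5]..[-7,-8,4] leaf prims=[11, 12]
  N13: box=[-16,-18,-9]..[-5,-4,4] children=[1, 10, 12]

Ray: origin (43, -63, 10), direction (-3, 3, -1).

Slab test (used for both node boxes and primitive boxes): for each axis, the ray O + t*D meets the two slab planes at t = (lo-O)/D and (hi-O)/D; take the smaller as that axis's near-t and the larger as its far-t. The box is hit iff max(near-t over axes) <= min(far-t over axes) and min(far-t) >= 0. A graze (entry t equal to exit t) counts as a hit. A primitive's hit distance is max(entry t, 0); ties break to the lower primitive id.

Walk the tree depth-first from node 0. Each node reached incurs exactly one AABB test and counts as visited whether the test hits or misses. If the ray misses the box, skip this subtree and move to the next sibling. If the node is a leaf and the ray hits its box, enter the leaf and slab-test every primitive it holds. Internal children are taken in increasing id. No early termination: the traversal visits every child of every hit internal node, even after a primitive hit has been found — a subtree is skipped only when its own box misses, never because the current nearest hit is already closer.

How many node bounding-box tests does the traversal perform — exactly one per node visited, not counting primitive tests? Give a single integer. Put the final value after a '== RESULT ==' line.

Traverse from the root:
N0 x:[29/3,62/3] y:[15,82/3] z:[-14,24] -> hit [15,62/3], descend [5, 9, 11, 13]
  N5 x:[49/3,52/3] y:[18,24] z:[-14,0] -> miss, prune
  N9 x:[16,62/3] y:[21,82/3] z:[9,24] -> miss, prune
  N11 x:[29/3,41/3] y:[15,23] z:[-5,1] -> miss, prune
  N13 x:[16,59/3] y:[15,59/3] z:[6,19] -> hit [16,19], descend [1, 10, 12]
    N1 x:[16,56/3] y:[15,16] z:[15,19] -> hit [16,16] leaf, test {P0(miss), P6@t=16}
    N10 x:[49/3,17] y:[55/3,59/3] z:[16,19] -> miss, prune
    N12 x:[50/3,59/3] y:[46/3,55/3] z:[6,15] -> miss, prune

order=[0, 5, 9, 11, 13, 1, 10, 12]  |boxes|=8  |leaves|=1  hit=P6

== RESULT ==
8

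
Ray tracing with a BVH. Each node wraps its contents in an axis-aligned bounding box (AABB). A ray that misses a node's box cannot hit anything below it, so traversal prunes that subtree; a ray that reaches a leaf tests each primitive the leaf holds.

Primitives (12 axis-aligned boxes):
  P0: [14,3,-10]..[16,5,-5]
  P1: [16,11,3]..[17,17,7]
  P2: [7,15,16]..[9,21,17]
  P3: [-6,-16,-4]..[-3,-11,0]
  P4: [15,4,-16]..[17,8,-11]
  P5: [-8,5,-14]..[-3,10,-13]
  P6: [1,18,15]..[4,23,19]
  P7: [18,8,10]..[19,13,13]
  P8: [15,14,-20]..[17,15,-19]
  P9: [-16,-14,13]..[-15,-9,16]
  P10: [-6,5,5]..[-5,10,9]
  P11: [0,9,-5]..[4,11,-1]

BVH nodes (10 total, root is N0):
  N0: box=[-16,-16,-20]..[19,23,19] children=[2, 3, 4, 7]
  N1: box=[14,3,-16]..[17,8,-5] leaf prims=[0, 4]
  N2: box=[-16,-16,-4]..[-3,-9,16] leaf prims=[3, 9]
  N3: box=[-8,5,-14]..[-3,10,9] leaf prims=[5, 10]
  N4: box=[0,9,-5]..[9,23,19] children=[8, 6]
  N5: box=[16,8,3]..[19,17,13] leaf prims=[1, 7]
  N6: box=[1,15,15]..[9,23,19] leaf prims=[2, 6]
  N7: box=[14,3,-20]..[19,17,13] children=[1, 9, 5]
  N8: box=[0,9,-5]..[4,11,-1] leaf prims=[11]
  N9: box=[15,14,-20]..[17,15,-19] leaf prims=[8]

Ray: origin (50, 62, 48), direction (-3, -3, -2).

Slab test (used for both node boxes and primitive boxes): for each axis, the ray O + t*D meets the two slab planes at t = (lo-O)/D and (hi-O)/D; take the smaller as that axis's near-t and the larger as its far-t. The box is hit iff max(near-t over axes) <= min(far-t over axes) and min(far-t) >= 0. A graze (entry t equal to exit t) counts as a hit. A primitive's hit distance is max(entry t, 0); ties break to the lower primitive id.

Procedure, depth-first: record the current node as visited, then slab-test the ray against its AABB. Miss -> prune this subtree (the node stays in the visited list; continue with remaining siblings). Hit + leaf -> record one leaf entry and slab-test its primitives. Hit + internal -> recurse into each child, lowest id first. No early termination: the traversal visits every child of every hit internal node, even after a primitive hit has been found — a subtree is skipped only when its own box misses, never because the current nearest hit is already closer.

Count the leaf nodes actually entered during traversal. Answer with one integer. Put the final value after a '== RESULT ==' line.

Trace the traversal:
N0 x:[31/3,22] y:[13,26] z:[29/2,34] -> hit [29/2,22], descend [2, 3, 4, 7]
  N2 x:[53/3,22] y:[71/3,26] z:[16,26] -> miss, prune
  N3 x:[53/3,58/3] y:[52/3,19] z:[39/2,31] -> miss, prune
  N4 x:[41/3,50/3] y:[13,53/3] z:[29/2,53/2] -> hit [29/2,50/3], descend [6, 8]
    N6 x:[41/3,49/3] y:[13,47/3] z:[29/2,33/2] -> hit [29/2,47/3] leaf, test {P2(miss), P6(miss)}
    N8 x:[46/3,50/3] y:[17,53/3] z:[49/2,53/2] -> miss, prune
  N7 x:[31/3,12] y:[15,59/3] z:[35/2,34] -> miss, prune

Visited [0, 2, 3, 4, 6, 8, 7]. Tests: 7 box, 1 leaf. Nearest: miss.

== RESULT ==
1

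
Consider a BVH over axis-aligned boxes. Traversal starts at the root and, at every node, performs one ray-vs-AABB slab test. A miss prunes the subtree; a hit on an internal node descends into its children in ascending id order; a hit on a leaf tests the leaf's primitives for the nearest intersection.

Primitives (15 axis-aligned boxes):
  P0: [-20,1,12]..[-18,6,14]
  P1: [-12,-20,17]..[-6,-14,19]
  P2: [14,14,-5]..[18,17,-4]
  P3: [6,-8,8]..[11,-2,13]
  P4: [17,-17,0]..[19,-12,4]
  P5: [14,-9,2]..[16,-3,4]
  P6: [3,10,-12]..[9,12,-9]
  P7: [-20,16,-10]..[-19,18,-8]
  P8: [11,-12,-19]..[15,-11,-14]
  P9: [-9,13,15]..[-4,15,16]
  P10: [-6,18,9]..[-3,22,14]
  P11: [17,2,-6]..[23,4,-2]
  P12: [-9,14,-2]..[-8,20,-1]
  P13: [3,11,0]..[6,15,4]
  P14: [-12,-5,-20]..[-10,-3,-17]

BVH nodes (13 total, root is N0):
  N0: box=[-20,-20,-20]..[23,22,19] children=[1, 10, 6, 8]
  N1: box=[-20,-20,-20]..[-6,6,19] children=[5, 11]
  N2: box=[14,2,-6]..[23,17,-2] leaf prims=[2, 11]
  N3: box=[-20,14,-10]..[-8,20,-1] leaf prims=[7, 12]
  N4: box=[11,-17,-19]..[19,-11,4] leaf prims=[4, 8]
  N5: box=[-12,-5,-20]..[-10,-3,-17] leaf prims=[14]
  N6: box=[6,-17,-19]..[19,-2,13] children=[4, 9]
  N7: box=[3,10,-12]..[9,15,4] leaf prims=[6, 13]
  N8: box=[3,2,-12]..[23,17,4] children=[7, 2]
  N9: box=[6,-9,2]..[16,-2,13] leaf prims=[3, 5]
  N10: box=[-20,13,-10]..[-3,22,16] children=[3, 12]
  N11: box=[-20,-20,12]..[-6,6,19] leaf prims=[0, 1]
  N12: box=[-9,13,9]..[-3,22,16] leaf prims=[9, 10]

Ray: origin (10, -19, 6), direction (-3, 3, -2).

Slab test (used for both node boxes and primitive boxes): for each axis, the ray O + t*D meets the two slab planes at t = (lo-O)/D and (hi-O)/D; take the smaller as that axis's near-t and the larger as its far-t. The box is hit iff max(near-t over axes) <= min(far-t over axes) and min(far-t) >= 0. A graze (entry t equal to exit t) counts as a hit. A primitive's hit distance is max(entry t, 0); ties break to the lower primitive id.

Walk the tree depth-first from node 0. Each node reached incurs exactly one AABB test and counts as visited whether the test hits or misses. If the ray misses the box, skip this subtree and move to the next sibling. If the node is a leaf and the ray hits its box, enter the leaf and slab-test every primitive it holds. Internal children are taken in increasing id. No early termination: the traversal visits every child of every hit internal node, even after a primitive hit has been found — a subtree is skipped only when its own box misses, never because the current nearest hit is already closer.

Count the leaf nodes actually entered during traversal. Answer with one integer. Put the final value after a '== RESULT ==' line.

Walk:
N0 x:[-13/3,10] y:[-1/3,41/3] z:[-13/2,13] -> hit [-1/3,10], descend [1, 6, 8, 10]
  N1 x:[16/3,10] y:[-1/3,25/3] z:[-13/2,13] -> hit [16/3,25/3], descend [5, 11]
    N5 x:[20/3,22/3] y:[14/3,16/3] z:[23/2,13] -> miss, prune
    N11 x:[16/3,10] y:[-1/3,25/3] z:[-13/2,-3] -> miss, prune
  N6 x:[-3,4/3] y:[2/3,17/3] z:[-7/2,25/2] -> hit [2/3,4/3], descend [4, 9]
    N4 x:[-3,-1/3] y:[2/3,8/3] z:[1,25/2] -> miss, prune
    N9 x:[-2,4/3] y:[10/3,17/3] z:[-7/2,2] -> miss, prune
  N8 x:[-13/3,7/3] y:[7,12] z:[1,9] -> miss, prune
  N10 x:[13/3,10] y:[32/3,41/3] z:[-5,8] -> miss, prune

Summary -> nodes [0, 1, 5, 11, 6, 4, 9, 8, 10]; box-tests=9; leaf-entries=0; first=miss

== RESULT ==
0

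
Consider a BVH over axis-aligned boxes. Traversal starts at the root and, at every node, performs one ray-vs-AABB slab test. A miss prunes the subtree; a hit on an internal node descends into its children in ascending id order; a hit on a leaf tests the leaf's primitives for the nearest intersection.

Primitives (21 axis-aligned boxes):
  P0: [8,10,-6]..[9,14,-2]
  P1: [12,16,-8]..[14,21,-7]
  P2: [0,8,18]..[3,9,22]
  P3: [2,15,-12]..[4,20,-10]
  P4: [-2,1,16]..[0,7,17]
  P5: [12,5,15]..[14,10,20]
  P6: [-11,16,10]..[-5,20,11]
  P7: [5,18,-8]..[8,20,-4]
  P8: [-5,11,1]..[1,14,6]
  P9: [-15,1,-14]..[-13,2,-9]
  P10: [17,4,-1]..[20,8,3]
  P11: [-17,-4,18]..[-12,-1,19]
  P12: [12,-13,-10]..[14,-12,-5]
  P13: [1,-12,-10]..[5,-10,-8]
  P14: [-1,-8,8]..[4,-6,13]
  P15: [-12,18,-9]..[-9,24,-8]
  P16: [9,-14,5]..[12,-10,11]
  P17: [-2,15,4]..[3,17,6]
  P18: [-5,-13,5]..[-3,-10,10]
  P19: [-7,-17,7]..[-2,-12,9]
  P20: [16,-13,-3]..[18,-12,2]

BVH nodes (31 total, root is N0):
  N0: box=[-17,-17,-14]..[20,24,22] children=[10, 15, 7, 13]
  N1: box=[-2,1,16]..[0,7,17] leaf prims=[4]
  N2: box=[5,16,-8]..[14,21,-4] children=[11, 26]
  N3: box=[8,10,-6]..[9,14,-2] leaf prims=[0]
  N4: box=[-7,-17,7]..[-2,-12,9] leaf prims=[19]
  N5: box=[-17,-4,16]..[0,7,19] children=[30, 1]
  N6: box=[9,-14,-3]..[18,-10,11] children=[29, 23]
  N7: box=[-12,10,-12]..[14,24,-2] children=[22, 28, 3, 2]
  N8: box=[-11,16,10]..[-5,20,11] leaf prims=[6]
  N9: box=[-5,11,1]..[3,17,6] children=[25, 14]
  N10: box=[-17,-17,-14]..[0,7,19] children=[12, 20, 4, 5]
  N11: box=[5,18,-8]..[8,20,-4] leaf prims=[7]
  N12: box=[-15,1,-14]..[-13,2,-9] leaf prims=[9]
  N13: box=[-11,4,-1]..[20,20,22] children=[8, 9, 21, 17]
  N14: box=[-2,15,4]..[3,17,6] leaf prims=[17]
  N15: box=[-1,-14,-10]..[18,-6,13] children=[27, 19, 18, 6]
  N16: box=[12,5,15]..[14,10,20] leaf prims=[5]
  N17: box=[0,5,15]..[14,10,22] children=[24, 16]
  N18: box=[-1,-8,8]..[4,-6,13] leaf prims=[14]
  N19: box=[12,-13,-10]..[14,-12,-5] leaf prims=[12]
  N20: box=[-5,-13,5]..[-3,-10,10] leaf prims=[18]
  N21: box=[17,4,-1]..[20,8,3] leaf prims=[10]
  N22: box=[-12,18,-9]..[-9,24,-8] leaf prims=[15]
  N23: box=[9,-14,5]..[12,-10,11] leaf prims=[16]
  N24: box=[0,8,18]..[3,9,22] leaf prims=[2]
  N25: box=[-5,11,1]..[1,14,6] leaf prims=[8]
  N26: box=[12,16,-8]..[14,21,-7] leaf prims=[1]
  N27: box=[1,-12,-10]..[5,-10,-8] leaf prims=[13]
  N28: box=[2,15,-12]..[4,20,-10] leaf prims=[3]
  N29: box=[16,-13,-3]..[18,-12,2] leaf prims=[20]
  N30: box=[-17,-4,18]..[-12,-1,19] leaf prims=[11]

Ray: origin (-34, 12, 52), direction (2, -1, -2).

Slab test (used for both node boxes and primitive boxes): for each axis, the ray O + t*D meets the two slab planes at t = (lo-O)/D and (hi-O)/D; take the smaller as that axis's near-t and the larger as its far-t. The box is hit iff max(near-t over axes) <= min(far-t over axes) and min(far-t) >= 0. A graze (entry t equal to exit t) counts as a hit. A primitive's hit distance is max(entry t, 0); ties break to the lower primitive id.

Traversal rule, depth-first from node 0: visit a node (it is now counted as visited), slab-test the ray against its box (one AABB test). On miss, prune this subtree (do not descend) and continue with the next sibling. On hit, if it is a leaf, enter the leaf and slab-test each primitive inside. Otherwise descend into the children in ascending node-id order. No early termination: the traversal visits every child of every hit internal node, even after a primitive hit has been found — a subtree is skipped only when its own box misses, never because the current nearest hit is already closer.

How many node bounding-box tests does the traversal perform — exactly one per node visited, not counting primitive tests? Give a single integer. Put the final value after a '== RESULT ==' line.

Traverse from the root:
N0 x:[17/2,27] y:[-12,29] z:[15,33] -> hit [15,27], descend [7, 10, 13, 15]
  N7 x:[11,24] y:[-12,2] z:[27,32] -> miss, prune
  N10 x:[17/2,17] y:[5,29] z:[33/2,33] -> hit [33/2,17], descend [4, 5, 12, 20]
    N4 x:[27/2,16] y:[24,29] z:[43/2,45/2] -> miss, prune
    N5 x:[17/2,17] y:[5,16] z:[33/2,18] -> miss, prune
    N12 x:[19/2,21/2] y:[10,11] z:[61/2,33] -> miss, prune
    N20 x:[29/2,31/2] y:[22,25] z:[21,47/2] -> miss, prune
  N13 x:[23/2,27] y:[-8,8] z:[15,53/2] -> miss, prune
  N15 x:[33/2,26] y:[18,26] z:[39/2,31] -> hit [39/2,26], descend [6, 18, 19, 27]
    N6 x:[43/2,26] y:[22,26] z:[41/2,55/2] -> hit [22,26], descend [23, 29]
      N23 x:[43/2,23] y:[22,26] z:[41/2,47/2] -> hit [22,23] leaf, test {P16@t=22}
      N29 x:[25,26] y:[24,25] z:[25,55/2] -> hit [25,25] leaf, test {P20@t=25}
    N18 x:[33/2,19] y:[18,20] z:[39/2,22] -> miss, prune
    N19 x:[23,24] y:[24,25] z:[57/2,31] -> miss, prune
    N27 x:[35/2,39/2] y:[22,24] z:[30,31] -> miss, prune

Summary -> nodes [0, 7, 10, 4, 5, 12, 20, 13, 15, 6, 23, 29, 18, 19, 27]; box-tests=15; leaf-entries=2; first=P16

== RESULT ==
15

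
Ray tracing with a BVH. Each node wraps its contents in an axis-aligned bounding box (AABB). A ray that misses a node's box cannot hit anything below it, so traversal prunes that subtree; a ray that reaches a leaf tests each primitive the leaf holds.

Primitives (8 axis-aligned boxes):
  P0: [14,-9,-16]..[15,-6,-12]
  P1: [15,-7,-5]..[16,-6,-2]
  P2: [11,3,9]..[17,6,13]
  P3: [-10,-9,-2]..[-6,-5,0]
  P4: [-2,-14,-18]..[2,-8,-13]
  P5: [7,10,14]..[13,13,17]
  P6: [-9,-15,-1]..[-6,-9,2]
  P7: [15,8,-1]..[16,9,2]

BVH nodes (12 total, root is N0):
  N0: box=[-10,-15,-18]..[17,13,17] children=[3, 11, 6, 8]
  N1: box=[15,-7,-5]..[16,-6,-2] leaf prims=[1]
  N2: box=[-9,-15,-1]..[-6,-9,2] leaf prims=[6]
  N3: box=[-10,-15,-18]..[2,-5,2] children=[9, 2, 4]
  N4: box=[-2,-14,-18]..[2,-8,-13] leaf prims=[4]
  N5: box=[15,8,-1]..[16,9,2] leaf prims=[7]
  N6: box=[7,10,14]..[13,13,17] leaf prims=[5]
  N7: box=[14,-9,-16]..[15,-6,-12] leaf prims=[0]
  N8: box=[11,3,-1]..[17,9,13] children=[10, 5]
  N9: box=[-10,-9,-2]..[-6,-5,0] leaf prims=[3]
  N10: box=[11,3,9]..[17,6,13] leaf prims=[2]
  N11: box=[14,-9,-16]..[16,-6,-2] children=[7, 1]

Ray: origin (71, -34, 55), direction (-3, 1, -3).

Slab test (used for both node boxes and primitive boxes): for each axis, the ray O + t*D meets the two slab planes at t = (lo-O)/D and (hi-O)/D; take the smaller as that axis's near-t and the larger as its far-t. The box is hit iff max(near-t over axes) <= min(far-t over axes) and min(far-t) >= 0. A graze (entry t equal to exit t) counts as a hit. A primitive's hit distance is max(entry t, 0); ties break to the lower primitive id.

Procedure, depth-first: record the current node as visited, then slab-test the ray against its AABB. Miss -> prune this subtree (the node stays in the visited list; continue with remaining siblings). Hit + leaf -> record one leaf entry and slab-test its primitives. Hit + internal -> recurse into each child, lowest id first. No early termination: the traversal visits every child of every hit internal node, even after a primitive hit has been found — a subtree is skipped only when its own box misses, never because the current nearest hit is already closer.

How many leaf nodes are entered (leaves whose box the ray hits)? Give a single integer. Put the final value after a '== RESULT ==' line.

Trace the traversal:
N0 x:[18,27] y:[19,47] z:[38/3,73/3] -> hit [19,73/3], descend [3, 6, 8, 11]
  N3 x:[23,27] y:[19,29] z:[53/3,73/3] -> hit [23,73/3], descend [2, 4, 9]
    N2 x:[77/3,80/3] y:[19,25] z:[53/3,56/3] -> miss, prune
    N4 x:[23,73/3] y:[20,26] z:[68/3,73/3] -> hit [23,73/3] leaf, test {P4@t=23}
    N9 x:[77/3,27] y:[25,29] z:[55/3,19] -> miss, prune
  N6 x:[58/3,64/3] y:[44,47] z:[38/3,41/3] -> miss, prune
  N8 x:[18,20] y:[37,43] z:[14,56/3] -> miss, prune
  N11 x:[55/3,19] y:[25,28] z:[19,71/3] -> miss, prune

Visited [0, 3, 2, 4, 9, 6, 8, 11]. Tests: 8 box, 1 leaf. Nearest: P4.

== RESULT ==
1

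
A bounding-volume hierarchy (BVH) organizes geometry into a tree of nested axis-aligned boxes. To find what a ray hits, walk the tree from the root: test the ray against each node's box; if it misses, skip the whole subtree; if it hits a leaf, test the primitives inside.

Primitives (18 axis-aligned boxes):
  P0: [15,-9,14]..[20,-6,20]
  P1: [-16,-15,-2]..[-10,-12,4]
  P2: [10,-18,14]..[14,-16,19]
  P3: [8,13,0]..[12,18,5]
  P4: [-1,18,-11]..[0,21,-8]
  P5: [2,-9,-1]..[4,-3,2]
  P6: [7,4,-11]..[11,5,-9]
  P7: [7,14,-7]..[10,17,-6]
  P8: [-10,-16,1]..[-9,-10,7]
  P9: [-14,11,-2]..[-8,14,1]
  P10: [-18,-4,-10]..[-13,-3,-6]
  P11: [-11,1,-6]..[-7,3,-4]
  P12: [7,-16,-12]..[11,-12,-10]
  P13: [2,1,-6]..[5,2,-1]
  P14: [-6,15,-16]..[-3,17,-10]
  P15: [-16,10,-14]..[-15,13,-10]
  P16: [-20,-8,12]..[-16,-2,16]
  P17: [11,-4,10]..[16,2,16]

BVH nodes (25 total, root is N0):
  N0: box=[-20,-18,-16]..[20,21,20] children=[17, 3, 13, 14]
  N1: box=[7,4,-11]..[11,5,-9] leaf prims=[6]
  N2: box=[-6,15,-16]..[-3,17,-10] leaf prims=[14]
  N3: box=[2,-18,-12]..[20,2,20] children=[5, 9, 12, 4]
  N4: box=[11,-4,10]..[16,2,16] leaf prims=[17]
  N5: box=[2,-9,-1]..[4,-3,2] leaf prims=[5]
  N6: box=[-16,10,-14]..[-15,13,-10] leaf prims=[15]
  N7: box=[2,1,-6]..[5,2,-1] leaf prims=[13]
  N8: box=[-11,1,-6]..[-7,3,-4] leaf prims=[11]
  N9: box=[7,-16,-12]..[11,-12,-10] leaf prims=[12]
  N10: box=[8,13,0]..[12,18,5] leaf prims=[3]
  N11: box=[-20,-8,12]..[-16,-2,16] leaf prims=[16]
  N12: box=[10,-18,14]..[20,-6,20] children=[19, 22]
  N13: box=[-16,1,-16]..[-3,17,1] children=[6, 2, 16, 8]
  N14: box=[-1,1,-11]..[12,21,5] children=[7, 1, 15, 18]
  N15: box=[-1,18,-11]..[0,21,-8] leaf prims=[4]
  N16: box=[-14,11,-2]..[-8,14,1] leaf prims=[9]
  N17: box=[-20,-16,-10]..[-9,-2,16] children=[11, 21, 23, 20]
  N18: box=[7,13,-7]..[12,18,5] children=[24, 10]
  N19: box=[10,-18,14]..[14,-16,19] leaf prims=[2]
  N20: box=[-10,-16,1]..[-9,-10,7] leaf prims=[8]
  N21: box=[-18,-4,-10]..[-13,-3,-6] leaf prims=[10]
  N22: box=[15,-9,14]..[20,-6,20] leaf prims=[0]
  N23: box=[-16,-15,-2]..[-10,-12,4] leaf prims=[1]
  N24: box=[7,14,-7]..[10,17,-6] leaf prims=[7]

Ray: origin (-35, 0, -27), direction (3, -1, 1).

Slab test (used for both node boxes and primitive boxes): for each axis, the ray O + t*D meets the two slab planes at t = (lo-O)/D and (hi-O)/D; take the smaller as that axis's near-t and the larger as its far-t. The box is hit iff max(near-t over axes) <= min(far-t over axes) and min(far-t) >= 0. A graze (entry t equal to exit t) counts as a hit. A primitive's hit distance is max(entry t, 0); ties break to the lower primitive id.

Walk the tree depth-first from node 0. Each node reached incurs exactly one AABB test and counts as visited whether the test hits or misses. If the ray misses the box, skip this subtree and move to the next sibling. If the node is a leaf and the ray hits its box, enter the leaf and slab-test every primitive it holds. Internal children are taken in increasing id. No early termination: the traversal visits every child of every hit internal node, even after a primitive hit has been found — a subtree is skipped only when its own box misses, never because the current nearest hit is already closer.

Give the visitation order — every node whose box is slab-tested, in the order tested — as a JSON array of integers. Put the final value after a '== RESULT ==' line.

Traverse from the root:
N0 x:[5,55/3] y:[-21,18] z:[11,47] -> hit [11,18], descend [3, 13, 14, 17]
  N3 x:[37/3,55/3] y:[-2,18] z:[15,47] -> hit [15,18], descend [4, 5, 9, 12]
    N4 x:[46/3,17] y:[-2,4] z:[37,43] -> miss, prune
    N5 x:[37/3,13] y:[3,9] z:[26,29] -> miss, prune
    N9 x:[14,46/3] y:[12,16] z:[15,17] -> hit [15,46/3] leaf, test {P12@t=15}
    N12 x:[15,55/3] y:[6,18] z:[41,47] -> miss, prune
  N13 x:[19/3,32/3] y:[-17,-1] z:[11,28] -> miss, prune
  N14 x:[34/3,47/3] y:[-21,-1] z:[16,32] -> miss, prune
  N17 x:[5,26/3] y:[2,16] z:[17,43] -> miss, prune

Summary -> nodes [0, 3, 4, 5, 9, 12, 13, 14, 17]; box-tests=9; leaf-entries=1; first=P12

== RESULT ==
[0, 3, 4, 5, 9, 12, 13, 14, 17]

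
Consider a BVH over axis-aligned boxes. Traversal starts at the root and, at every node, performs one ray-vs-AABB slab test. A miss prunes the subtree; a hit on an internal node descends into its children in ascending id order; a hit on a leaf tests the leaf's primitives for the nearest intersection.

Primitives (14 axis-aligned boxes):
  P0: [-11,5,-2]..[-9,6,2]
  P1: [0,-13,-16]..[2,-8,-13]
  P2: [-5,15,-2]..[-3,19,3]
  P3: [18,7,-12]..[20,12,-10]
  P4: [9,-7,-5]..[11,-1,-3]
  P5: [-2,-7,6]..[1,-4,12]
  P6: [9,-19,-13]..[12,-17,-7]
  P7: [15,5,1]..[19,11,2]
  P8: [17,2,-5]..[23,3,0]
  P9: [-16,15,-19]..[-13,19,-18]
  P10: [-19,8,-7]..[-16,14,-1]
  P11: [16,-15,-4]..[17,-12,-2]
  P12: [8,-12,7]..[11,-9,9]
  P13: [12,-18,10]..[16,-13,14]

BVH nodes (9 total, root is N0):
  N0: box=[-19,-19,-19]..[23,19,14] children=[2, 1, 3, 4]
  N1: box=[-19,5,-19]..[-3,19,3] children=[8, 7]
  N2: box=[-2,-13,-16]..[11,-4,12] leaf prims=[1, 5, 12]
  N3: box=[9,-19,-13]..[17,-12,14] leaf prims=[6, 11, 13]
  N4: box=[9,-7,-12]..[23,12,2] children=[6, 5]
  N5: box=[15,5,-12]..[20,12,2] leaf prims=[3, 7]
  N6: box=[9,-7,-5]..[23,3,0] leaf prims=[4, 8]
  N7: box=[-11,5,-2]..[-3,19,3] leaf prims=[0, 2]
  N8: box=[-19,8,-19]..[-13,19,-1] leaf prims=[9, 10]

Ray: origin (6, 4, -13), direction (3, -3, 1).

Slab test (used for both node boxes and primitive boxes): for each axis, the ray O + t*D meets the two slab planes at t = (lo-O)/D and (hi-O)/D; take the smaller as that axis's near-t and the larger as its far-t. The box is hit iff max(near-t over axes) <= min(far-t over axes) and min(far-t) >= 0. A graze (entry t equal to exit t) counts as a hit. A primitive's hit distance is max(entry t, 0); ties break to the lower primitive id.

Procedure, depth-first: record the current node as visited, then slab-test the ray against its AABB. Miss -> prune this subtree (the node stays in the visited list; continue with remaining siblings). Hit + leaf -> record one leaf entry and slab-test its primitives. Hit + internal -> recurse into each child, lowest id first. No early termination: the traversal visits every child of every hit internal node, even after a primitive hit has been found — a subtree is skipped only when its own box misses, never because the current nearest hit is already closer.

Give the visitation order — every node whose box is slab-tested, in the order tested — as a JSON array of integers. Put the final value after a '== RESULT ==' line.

Trace the traversal:
N0 x:[-25/3,17/3] y:[-5,23/3] z:[-6,27] -> hit [-5,17/3], descend [1, 2, 3, 4]
  N1 x:[-25/3,-3] y:[-5,-1/3] z:[-6,16] -> miss, prune
  N2 x:[-8/3,5/3] y:[8/3,17/3] z:[-3,25] -> miss, prune
  N3 x:[1,11/3] y:[16/3,23/3] z:[0,27] -> miss, prune
  N4 x:[1,17/3] y:[-8/3,11/3] z:[1,15] -> hit [1,11/3], descend [5, 6]
    N5 x:[3,14/3] y:[-8/3,-1/3] z:[1,15] -> miss, prune
    N6 x:[1,17/3] y:[1/3,11/3] z:[8,13] -> miss, prune

order=[0, 1, 2, 3, 4, 5, 6]  |boxes|=7  |leaves|=0  hit=miss

== RESULT ==
[0, 1, 2, 3, 4, 5, 6]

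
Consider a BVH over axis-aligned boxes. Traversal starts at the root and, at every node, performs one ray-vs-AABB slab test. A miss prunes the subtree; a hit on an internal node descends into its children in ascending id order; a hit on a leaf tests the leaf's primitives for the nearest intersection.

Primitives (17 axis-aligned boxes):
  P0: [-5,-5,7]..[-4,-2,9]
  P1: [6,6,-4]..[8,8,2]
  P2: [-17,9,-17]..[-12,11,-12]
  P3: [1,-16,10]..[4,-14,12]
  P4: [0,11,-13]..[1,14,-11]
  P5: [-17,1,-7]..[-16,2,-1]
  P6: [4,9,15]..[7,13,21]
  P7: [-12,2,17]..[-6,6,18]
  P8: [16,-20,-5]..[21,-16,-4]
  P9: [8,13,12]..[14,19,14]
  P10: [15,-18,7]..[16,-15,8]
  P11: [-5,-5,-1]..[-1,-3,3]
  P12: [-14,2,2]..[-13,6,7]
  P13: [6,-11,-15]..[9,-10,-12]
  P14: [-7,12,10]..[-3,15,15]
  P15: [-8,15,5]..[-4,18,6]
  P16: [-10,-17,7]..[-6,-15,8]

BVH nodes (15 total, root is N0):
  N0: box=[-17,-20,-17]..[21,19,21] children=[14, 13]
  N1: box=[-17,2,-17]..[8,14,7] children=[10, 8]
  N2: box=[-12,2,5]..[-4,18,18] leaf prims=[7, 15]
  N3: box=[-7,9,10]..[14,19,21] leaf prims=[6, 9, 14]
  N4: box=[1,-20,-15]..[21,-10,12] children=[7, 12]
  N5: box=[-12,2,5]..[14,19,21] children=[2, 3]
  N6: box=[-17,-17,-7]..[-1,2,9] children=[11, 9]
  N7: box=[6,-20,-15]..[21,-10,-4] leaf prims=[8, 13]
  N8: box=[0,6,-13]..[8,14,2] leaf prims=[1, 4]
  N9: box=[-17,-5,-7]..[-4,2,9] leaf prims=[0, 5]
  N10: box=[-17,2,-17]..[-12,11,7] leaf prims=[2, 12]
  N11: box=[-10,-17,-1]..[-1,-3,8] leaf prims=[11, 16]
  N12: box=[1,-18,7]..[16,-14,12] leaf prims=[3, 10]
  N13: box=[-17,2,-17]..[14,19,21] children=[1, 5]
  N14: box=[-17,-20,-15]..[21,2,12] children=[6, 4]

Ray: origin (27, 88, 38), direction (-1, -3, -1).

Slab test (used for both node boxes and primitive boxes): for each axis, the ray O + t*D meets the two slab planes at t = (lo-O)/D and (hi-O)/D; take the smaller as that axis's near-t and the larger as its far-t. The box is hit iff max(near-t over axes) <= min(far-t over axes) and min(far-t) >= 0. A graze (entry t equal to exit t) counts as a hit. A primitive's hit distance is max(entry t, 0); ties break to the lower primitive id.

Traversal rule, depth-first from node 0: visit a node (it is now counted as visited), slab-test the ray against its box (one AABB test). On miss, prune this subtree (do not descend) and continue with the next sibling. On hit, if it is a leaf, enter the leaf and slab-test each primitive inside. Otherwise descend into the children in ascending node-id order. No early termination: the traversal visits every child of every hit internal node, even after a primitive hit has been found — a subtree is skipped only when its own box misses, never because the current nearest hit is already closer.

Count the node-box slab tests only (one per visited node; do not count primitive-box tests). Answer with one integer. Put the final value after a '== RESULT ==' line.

Trace the traversal:
N0 x:[6,44] y:[23,36] z:[17,55] -> hit [23,36], descend [13, 14]
  N13 x:[13,44] y:[23,86/3] z:[17,55] -> hit [23,86/3], descend [1, 5]
    N1 x:[19,44] y:[74/3,86/3] z:[31,55] -> miss, prune
    N5 x:[13,39] y:[23,86/3] z:[17,33] -> hit [23,86/3], descend [2, 3]
      N2 x:[31,39] y:[70/3,86/3] z:[20,33] -> miss, prune
      N3 x:[13,34] y:[23,79/3] z:[17,28] -> hit [23,79/3] leaf, test {P6(miss), P9(miss), P14(miss)}
  N14 x:[6,44] y:[86/3,36] z:[26,53] -> hit [86/3,36], descend [4, 6]
    N4 x:[6,26] y:[98/3,36] z:[26,53] -> miss, prune
    N6 x:[28,44] y:[86/3,35] z:[29,45] -> hit [29,35], descend [9, 11]
      N9 x:[31,44] y:[86/3,31] z:[29,45] -> hit [31,31] leaf, test {P0@t=31, P5(miss)}
      N11 x:[28,37] y:[91/3,35] z:[30,39] -> hit [91/3,35] leaf, test {P11(miss), P16(miss)}

11 AABB tests over nodes [0, 13, 1, 5, 2, 3, 14, 4, 6, 9, 11]; 3 leaves entered; closest P0.

== RESULT ==
11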